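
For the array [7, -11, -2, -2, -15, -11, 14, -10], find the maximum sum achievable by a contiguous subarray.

Using Kadane's algorithm on [7, -11, -2, -2, -15, -11, 14, -10]:

Scanning through the array:
Position 1 (value -11): max_ending_here = -4, max_so_far = 7
Position 2 (value -2): max_ending_here = -2, max_so_far = 7
Position 3 (value -2): max_ending_here = -2, max_so_far = 7
Position 4 (value -15): max_ending_here = -15, max_so_far = 7
Position 5 (value -11): max_ending_here = -11, max_so_far = 7
Position 6 (value 14): max_ending_here = 14, max_so_far = 14
Position 7 (value -10): max_ending_here = 4, max_so_far = 14

Maximum subarray: [14]
Maximum sum: 14

The maximum subarray is [14] with sum 14. This subarray runs from index 6 to index 6.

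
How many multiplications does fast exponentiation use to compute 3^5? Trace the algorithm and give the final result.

Computing 3^5 by squaring (build up from 3^1; each line after the first costs one multiplication):

3^1 = 3
3^2 = (3^1)^2 = 3^2 = 9
3^4 = (3^2)^2 = 9^2 = 81
3^5 = 3 * 3^4 = 3 * 81 = 243

Result: 243
Multiplications needed: 3 (3 lines after 3^1)

3^5 = 243. Using exponentiation by squaring, this requires 3 multiplications. The key idea: if the exponent is even, square the half-power; if odd, multiply by the base once.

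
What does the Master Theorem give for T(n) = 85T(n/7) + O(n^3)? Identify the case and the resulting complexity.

Master Theorem for T(n) = 85T(n/7) + O(n^3):

a = 85, b = 7, c = 3
log_b(a) = log_7(85) = 2.2831

Case 3: c = 3 > log_7(85) = 2.2831
T(n) = O(n^3) = O(n^3)

For T(n) = 85T(n/7) + O(n^3): log_7(85) = 2.2831. This is Case 3 of the Master Theorem (c > log_b(a), work dominated by root), giving O(n^3).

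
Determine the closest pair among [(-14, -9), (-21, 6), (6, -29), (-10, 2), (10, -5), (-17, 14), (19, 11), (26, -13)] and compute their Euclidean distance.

Computing all pairwise distances among 8 points:

d((-14, -9), (-21, 6)) = 16.5529
d((-14, -9), (6, -29)) = 28.2843
d((-14, -9), (-10, 2)) = 11.7047
d((-14, -9), (10, -5)) = 24.3311
d((-14, -9), (-17, 14)) = 23.1948
d((-14, -9), (19, 11)) = 38.5876
d((-14, -9), (26, -13)) = 40.1995
d((-21, 6), (6, -29)) = 44.2041
d((-21, 6), (-10, 2)) = 11.7047
d((-21, 6), (10, -5)) = 32.8938
d((-21, 6), (-17, 14)) = 8.9443 <-- minimum
d((-21, 6), (19, 11)) = 40.3113
d((-21, 6), (26, -13)) = 50.6952
d((6, -29), (-10, 2)) = 34.8855
d((6, -29), (10, -5)) = 24.3311
d((6, -29), (-17, 14)) = 48.7647
d((6, -29), (19, 11)) = 42.0595
d((6, -29), (26, -13)) = 25.6125
d((-10, 2), (10, -5)) = 21.1896
d((-10, 2), (-17, 14)) = 13.8924
d((-10, 2), (19, 11)) = 30.3645
d((-10, 2), (26, -13)) = 39.0
d((10, -5), (-17, 14)) = 33.0151
d((10, -5), (19, 11)) = 18.3576
d((10, -5), (26, -13)) = 17.8885
d((-17, 14), (19, 11)) = 36.1248
d((-17, 14), (26, -13)) = 50.774
d((19, 11), (26, -13)) = 25.0

Closest pair: (-21, 6) and (-17, 14) with distance 8.9443

The closest pair is (-21, 6) and (-17, 14) with Euclidean distance 8.9443. For 8 points, brute-force pairwise comparison is shown above. For large n, the divide-and-conquer algorithm (sort by x, recurse on halves, check the dividing strip) achieves O(n log n).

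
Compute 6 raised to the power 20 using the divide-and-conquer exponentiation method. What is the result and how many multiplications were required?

Computing 6^20 by squaring (build up from 6^1; each line after the first costs one multiplication):

6^1 = 6
6^2 = (6^1)^2 = 6^2 = 36
6^4 = (6^2)^2 = 36^2 = 1296
6^5 = 6 * 6^4 = 6 * 1296 = 7776
6^10 = (6^5)^2 = 7776^2 = 60466176
6^20 = (6^10)^2 = 60466176^2 = 3656158440062976

Result: 3656158440062976
Multiplications needed: 5 (5 lines after 6^1)

6^20 = 3656158440062976. Using exponentiation by squaring, this requires 5 multiplications. The key idea: if the exponent is even, square the half-power; if odd, multiply by the base once.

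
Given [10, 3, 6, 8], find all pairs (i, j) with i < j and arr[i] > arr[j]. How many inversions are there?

Finding inversions in [10, 3, 6, 8]:

(0, 1): arr[0]=10 > arr[1]=3
(0, 2): arr[0]=10 > arr[2]=6
(0, 3): arr[0]=10 > arr[3]=8

Total inversions: 3

The array has 3 inversion(s): (0,1), (0,2), (0,3). Each pair (i,j) satisfies i < j and arr[i] > arr[j].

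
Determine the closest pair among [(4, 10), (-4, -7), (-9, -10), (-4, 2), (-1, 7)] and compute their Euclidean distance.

Computing all pairwise distances among 5 points:

d((4, 10), (-4, -7)) = 18.7883
d((4, 10), (-9, -10)) = 23.8537
d((4, 10), (-4, 2)) = 11.3137
d((4, 10), (-1, 7)) = 5.831 <-- minimum
d((-4, -7), (-9, -10)) = 5.831 <-- minimum
d((-4, -7), (-4, 2)) = 9.0
d((-4, -7), (-1, 7)) = 14.3178
d((-9, -10), (-4, 2)) = 13.0
d((-9, -10), (-1, 7)) = 18.7883
d((-4, 2), (-1, 7)) = 5.831 <-- minimum

Minimum distance: 5.831 (tie among 3 pairs: (4, 10) and (-1, 7); (-4, -7) and (-9, -10); (-4, 2) and (-1, 7))

The minimum Euclidean distance is 5.831. There is a tie: 3 pairs achieve this minimum — (4, 10) and (-1, 7); (-4, -7) and (-9, -10); (-4, 2) and (-1, 7). Any of these is a valid closest pair. For 5 points, brute-force pairwise comparison is shown above. For large n, the divide-and-conquer algorithm (sort by x, recurse on halves, check the dividing strip) achieves O(n log n).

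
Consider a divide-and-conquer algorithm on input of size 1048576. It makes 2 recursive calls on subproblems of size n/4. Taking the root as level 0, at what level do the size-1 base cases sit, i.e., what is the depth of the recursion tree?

For divide and conquer with division factor 4:

Problem sizes at each level:
Level 0: 1048576
Level 1: 262144
Level 2: 65536
Level 3: 16384
Level 4: 4096
Level 5: 1024
Level 6: 256
Level 7: 64
Level 8: 16
Level 9: 4
Level 10: 1

The root is level 0 and the size-1 base case is level 10 (the tree spans levels 0 through 10, i.e. 11 levels counting the root), so the depth is the number of divisions: log_4(1048576) = 10

The recursion tree depth is log_4(1048576) = 10. At each level, the problem size is divided by 4, so it takes 10 divisions to reduce to a base case of size 1. The algorithm makes 2 recursive calls at each level.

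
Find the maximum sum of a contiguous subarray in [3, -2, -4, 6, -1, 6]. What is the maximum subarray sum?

Using Kadane's algorithm on [3, -2, -4, 6, -1, 6]:

Scanning through the array:
Position 1 (value -2): max_ending_here = 1, max_so_far = 3
Position 2 (value -4): max_ending_here = -3, max_so_far = 3
Position 3 (value 6): max_ending_here = 6, max_so_far = 6
Position 4 (value -1): max_ending_here = 5, max_so_far = 6
Position 5 (value 6): max_ending_here = 11, max_so_far = 11

Maximum subarray: [6, -1, 6]
Maximum sum: 11

The maximum subarray is [6, -1, 6] with sum 11. This subarray runs from index 3 to index 5.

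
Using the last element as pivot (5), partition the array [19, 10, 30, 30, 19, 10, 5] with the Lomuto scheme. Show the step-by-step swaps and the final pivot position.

Lomuto partition with pivot = 5:

Initial array: [19, 10, 30, 30, 19, 10, 5]

arr[0]=19 > 5: no swap
arr[1]=10 > 5: no swap
arr[2]=30 > 5: no swap
arr[3]=30 > 5: no swap
arr[4]=19 > 5: no swap
arr[5]=10 > 5: no swap

Place pivot at position 0: [5, 10, 30, 30, 19, 10, 19]
Pivot position: 0

After partitioning with pivot 5, the array becomes [5, 10, 30, 30, 19, 10, 19]. The pivot is placed at index 0. All elements to the left of the pivot are <= 5, and all elements to the right are > 5.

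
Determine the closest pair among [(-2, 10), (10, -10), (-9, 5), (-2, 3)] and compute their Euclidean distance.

Computing all pairwise distances among 4 points:

d((-2, 10), (10, -10)) = 23.3238
d((-2, 10), (-9, 5)) = 8.6023
d((-2, 10), (-2, 3)) = 7.0 <-- minimum
d((10, -10), (-9, 5)) = 24.2074
d((10, -10), (-2, 3)) = 17.6918
d((-9, 5), (-2, 3)) = 7.2801

Closest pair: (-2, 10) and (-2, 3) with distance 7.0

The closest pair is (-2, 10) and (-2, 3) with Euclidean distance 7.0. For 4 points, brute-force pairwise comparison is shown above. For large n, the divide-and-conquer algorithm (sort by x, recurse on halves, check the dividing strip) achieves O(n log n).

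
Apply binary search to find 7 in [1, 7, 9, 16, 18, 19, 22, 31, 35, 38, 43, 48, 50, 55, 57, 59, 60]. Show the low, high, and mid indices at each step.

Binary search for 7 in [1, 7, 9, 16, 18, 19, 22, 31, 35, 38, 43, 48, 50, 55, 57, 59, 60]:

lo=0, hi=16, mid=8, arr[mid]=35 -> 35 > 7, search left half
lo=0, hi=7, mid=3, arr[mid]=16 -> 16 > 7, search left half
lo=0, hi=2, mid=1, arr[mid]=7 -> Found target at index 1!

Binary search finds 7 at index 1 after 3 comparisons. The search repeatedly halves the search space by comparing with the middle element.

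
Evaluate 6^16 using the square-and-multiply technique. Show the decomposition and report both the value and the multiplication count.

Computing 6^16 by squaring (build up from 6^1; each line after the first costs one multiplication):

6^1 = 6
6^2 = (6^1)^2 = 6^2 = 36
6^4 = (6^2)^2 = 36^2 = 1296
6^8 = (6^4)^2 = 1296^2 = 1679616
6^16 = (6^8)^2 = 1679616^2 = 2821109907456

Result: 2821109907456
Multiplications needed: 4 (4 lines after 6^1)

6^16 = 2821109907456. Using exponentiation by squaring, this requires 4 multiplications. The key idea: if the exponent is even, square the half-power; if odd, multiply by the base once.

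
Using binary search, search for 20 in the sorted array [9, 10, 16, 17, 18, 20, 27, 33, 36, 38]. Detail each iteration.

Binary search for 20 in [9, 10, 16, 17, 18, 20, 27, 33, 36, 38]:

lo=0, hi=9, mid=4, arr[mid]=18 -> 18 < 20, search right half
lo=5, hi=9, mid=7, arr[mid]=33 -> 33 > 20, search left half
lo=5, hi=6, mid=5, arr[mid]=20 -> Found target at index 5!

Binary search finds 20 at index 5 after 3 comparisons. The search repeatedly halves the search space by comparing with the middle element.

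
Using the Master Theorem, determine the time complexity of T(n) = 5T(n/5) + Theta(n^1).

Master Theorem for T(n) = 5T(n/5) + O(n^1):

a = 5, b = 5, c = 1
log_b(a) = log_5(5) = 1.0000

Case 2: c = 1 = log_5(5) = 1.0000
T(n) = O(n^1 log n) = O(n log n)

For T(n) = 5T(n/5) + O(n^1): log_5(5) = 1.0000. This is Case 2 of the Master Theorem (c = log_b(a), equal work at all levels), giving O(n log n).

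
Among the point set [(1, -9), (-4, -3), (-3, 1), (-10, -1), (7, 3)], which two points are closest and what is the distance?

Computing all pairwise distances among 5 points:

d((1, -9), (-4, -3)) = 7.8102
d((1, -9), (-3, 1)) = 10.7703
d((1, -9), (-10, -1)) = 13.6015
d((1, -9), (7, 3)) = 13.4164
d((-4, -3), (-3, 1)) = 4.1231 <-- minimum
d((-4, -3), (-10, -1)) = 6.3246
d((-4, -3), (7, 3)) = 12.53
d((-3, 1), (-10, -1)) = 7.2801
d((-3, 1), (7, 3)) = 10.198
d((-10, -1), (7, 3)) = 17.4642

Closest pair: (-4, -3) and (-3, 1) with distance 4.1231

The closest pair is (-4, -3) and (-3, 1) with Euclidean distance 4.1231. For 5 points, brute-force pairwise comparison is shown above. For large n, the divide-and-conquer algorithm (sort by x, recurse on halves, check the dividing strip) achieves O(n log n).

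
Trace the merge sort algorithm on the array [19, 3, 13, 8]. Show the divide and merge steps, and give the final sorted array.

Merge sort trace:

Split: [19, 3, 13, 8] -> [19, 3] and [13, 8]
  Split: [19, 3] -> [19] and [3]
  Merge: [19] + [3] -> [3, 19]
  Split: [13, 8] -> [13] and [8]
  Merge: [13] + [8] -> [8, 13]
Merge: [3, 19] + [8, 13] -> [3, 8, 13, 19]

Final sorted array: [3, 8, 13, 19]

The merge sort proceeds by recursively splitting the array and merging sorted halves.
After all merges, the sorted array is [3, 8, 13, 19].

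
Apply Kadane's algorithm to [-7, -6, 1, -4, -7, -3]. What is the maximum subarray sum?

Using Kadane's algorithm on [-7, -6, 1, -4, -7, -3]:

Scanning through the array:
Position 1 (value -6): max_ending_here = -6, max_so_far = -6
Position 2 (value 1): max_ending_here = 1, max_so_far = 1
Position 3 (value -4): max_ending_here = -3, max_so_far = 1
Position 4 (value -7): max_ending_here = -7, max_so_far = 1
Position 5 (value -3): max_ending_here = -3, max_so_far = 1

Maximum subarray: [1]
Maximum sum: 1

The maximum subarray is [1] with sum 1. This subarray runs from index 2 to index 2.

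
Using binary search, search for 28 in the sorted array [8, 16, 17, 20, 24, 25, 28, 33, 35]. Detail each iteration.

Binary search for 28 in [8, 16, 17, 20, 24, 25, 28, 33, 35]:

lo=0, hi=8, mid=4, arr[mid]=24 -> 24 < 28, search right half
lo=5, hi=8, mid=6, arr[mid]=28 -> Found target at index 6!

Binary search finds 28 at index 6 after 2 comparisons. The search repeatedly halves the search space by comparing with the middle element.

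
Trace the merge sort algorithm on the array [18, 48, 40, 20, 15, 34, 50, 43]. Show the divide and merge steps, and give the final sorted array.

Merge sort trace:

Split: [18, 48, 40, 20, 15, 34, 50, 43] -> [18, 48, 40, 20] and [15, 34, 50, 43]
  Split: [18, 48, 40, 20] -> [18, 48] and [40, 20]
    Split: [18, 48] -> [18] and [48]
    Merge: [18] + [48] -> [18, 48]
    Split: [40, 20] -> [40] and [20]
    Merge: [40] + [20] -> [20, 40]
  Merge: [18, 48] + [20, 40] -> [18, 20, 40, 48]
  Split: [15, 34, 50, 43] -> [15, 34] and [50, 43]
    Split: [15, 34] -> [15] and [34]
    Merge: [15] + [34] -> [15, 34]
    Split: [50, 43] -> [50] and [43]
    Merge: [50] + [43] -> [43, 50]
  Merge: [15, 34] + [43, 50] -> [15, 34, 43, 50]
Merge: [18, 20, 40, 48] + [15, 34, 43, 50] -> [15, 18, 20, 34, 40, 43, 48, 50]

Final sorted array: [15, 18, 20, 34, 40, 43, 48, 50]

The merge sort proceeds by recursively splitting the array and merging sorted halves.
After all merges, the sorted array is [15, 18, 20, 34, 40, 43, 48, 50].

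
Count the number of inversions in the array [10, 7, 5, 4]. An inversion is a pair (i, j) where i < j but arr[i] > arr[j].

Finding inversions in [10, 7, 5, 4]:

(0, 1): arr[0]=10 > arr[1]=7
(0, 2): arr[0]=10 > arr[2]=5
(0, 3): arr[0]=10 > arr[3]=4
(1, 2): arr[1]=7 > arr[2]=5
(1, 3): arr[1]=7 > arr[3]=4
(2, 3): arr[2]=5 > arr[3]=4

Total inversions: 6

The array has 6 inversion(s): (0,1), (0,2), (0,3), (1,2), (1,3), (2,3). Each pair (i,j) satisfies i < j and arr[i] > arr[j].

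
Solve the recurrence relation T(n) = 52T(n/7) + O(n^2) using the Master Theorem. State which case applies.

Master Theorem for T(n) = 52T(n/7) + O(n^2):

a = 52, b = 7, c = 2
log_b(a) = log_7(52) = 2.0305

Case 1: c = 2 < log_7(52) = 2.0305
T(n) = O(n^(log_7 52))

For T(n) = 52T(n/7) + O(n^2): log_7(52) = 2.0305. This is Case 1 of the Master Theorem (c < log_b(a), work dominated by leaves), giving O(n^(log_7 52)).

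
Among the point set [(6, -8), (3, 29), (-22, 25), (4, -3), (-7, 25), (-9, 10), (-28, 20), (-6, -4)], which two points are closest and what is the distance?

Computing all pairwise distances among 8 points:

d((6, -8), (3, 29)) = 37.1214
d((6, -8), (-22, 25)) = 43.2782
d((6, -8), (4, -3)) = 5.3852 <-- minimum
d((6, -8), (-7, 25)) = 35.4683
d((6, -8), (-9, 10)) = 23.4307
d((6, -8), (-28, 20)) = 44.0454
d((6, -8), (-6, -4)) = 12.6491
d((3, 29), (-22, 25)) = 25.318
d((3, 29), (4, -3)) = 32.0156
d((3, 29), (-7, 25)) = 10.7703
d((3, 29), (-9, 10)) = 22.4722
d((3, 29), (-28, 20)) = 32.28
d((3, 29), (-6, -4)) = 34.2053
d((-22, 25), (4, -3)) = 38.2099
d((-22, 25), (-7, 25)) = 15.0
d((-22, 25), (-9, 10)) = 19.8494
d((-22, 25), (-28, 20)) = 7.8102
d((-22, 25), (-6, -4)) = 33.121
d((4, -3), (-7, 25)) = 30.0832
d((4, -3), (-9, 10)) = 18.3848
d((4, -3), (-28, 20)) = 39.4081
d((4, -3), (-6, -4)) = 10.0499
d((-7, 25), (-9, 10)) = 15.1327
d((-7, 25), (-28, 20)) = 21.587
d((-7, 25), (-6, -4)) = 29.0172
d((-9, 10), (-28, 20)) = 21.4709
d((-9, 10), (-6, -4)) = 14.3178
d((-28, 20), (-6, -4)) = 32.5576

Closest pair: (6, -8) and (4, -3) with distance 5.3852

The closest pair is (6, -8) and (4, -3) with Euclidean distance 5.3852. For 8 points, brute-force pairwise comparison is shown above. For large n, the divide-and-conquer algorithm (sort by x, recurse on halves, check the dividing strip) achieves O(n log n).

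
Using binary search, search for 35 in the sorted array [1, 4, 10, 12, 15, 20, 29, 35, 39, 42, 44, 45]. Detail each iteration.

Binary search for 35 in [1, 4, 10, 12, 15, 20, 29, 35, 39, 42, 44, 45]:

lo=0, hi=11, mid=5, arr[mid]=20 -> 20 < 35, search right half
lo=6, hi=11, mid=8, arr[mid]=39 -> 39 > 35, search left half
lo=6, hi=7, mid=6, arr[mid]=29 -> 29 < 35, search right half
lo=7, hi=7, mid=7, arr[mid]=35 -> Found target at index 7!

Binary search finds 35 at index 7 after 4 comparisons. The search repeatedly halves the search space by comparing with the middle element.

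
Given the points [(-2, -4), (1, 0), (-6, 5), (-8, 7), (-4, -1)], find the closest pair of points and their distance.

Computing all pairwise distances among 5 points:

d((-2, -4), (1, 0)) = 5.0
d((-2, -4), (-6, 5)) = 9.8489
d((-2, -4), (-8, 7)) = 12.53
d((-2, -4), (-4, -1)) = 3.6056
d((1, 0), (-6, 5)) = 8.6023
d((1, 0), (-8, 7)) = 11.4018
d((1, 0), (-4, -1)) = 5.099
d((-6, 5), (-8, 7)) = 2.8284 <-- minimum
d((-6, 5), (-4, -1)) = 6.3246
d((-8, 7), (-4, -1)) = 8.9443

Closest pair: (-6, 5) and (-8, 7) with distance 2.8284

The closest pair is (-6, 5) and (-8, 7) with Euclidean distance 2.8284. For 5 points, brute-force pairwise comparison is shown above. For large n, the divide-and-conquer algorithm (sort by x, recurse on halves, check the dividing strip) achieves O(n log n).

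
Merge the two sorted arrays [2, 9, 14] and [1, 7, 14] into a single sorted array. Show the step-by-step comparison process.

Merging process:

Compare 2 vs 1: take 1 from right. Merged: [1]
Compare 2 vs 7: take 2 from left. Merged: [1, 2]
Compare 9 vs 7: take 7 from right. Merged: [1, 2, 7]
Compare 9 vs 14: take 9 from left. Merged: [1, 2, 7, 9]
Compare 14 vs 14: take 14 from left. Merged: [1, 2, 7, 9, 14]
Append remaining from right: [14]. Merged: [1, 2, 7, 9, 14, 14]

Final merged array: [1, 2, 7, 9, 14, 14]
Total comparisons: 5

The merged array is [1, 2, 7, 9, 14, 14], requiring 5 comparisons. The merge step runs in O(n) time where n is the total number of elements.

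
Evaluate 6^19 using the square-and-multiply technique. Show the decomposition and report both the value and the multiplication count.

Computing 6^19 by squaring (build up from 6^1; each line after the first costs one multiplication):

6^1 = 6
6^2 = (6^1)^2 = 6^2 = 36
6^4 = (6^2)^2 = 36^2 = 1296
6^8 = (6^4)^2 = 1296^2 = 1679616
6^9 = 6 * 6^8 = 6 * 1679616 = 10077696
6^18 = (6^9)^2 = 10077696^2 = 101559956668416
6^19 = 6 * 6^18 = 6 * 101559956668416 = 609359740010496

Result: 609359740010496
Multiplications needed: 6 (6 lines after 6^1)

6^19 = 609359740010496. Using exponentiation by squaring, this requires 6 multiplications. The key idea: if the exponent is even, square the half-power; if odd, multiply by the base once.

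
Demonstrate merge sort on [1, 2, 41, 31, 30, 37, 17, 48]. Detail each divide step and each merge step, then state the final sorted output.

Merge sort trace:

Split: [1, 2, 41, 31, 30, 37, 17, 48] -> [1, 2, 41, 31] and [30, 37, 17, 48]
  Split: [1, 2, 41, 31] -> [1, 2] and [41, 31]
    Split: [1, 2] -> [1] and [2]
    Merge: [1] + [2] -> [1, 2]
    Split: [41, 31] -> [41] and [31]
    Merge: [41] + [31] -> [31, 41]
  Merge: [1, 2] + [31, 41] -> [1, 2, 31, 41]
  Split: [30, 37, 17, 48] -> [30, 37] and [17, 48]
    Split: [30, 37] -> [30] and [37]
    Merge: [30] + [37] -> [30, 37]
    Split: [17, 48] -> [17] and [48]
    Merge: [17] + [48] -> [17, 48]
  Merge: [30, 37] + [17, 48] -> [17, 30, 37, 48]
Merge: [1, 2, 31, 41] + [17, 30, 37, 48] -> [1, 2, 17, 30, 31, 37, 41, 48]

Final sorted array: [1, 2, 17, 30, 31, 37, 41, 48]

The merge sort proceeds by recursively splitting the array and merging sorted halves.
After all merges, the sorted array is [1, 2, 17, 30, 31, 37, 41, 48].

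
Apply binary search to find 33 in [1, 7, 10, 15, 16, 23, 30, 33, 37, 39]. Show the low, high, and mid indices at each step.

Binary search for 33 in [1, 7, 10, 15, 16, 23, 30, 33, 37, 39]:

lo=0, hi=9, mid=4, arr[mid]=16 -> 16 < 33, search right half
lo=5, hi=9, mid=7, arr[mid]=33 -> Found target at index 7!

Binary search finds 33 at index 7 after 2 comparisons. The search repeatedly halves the search space by comparing with the middle element.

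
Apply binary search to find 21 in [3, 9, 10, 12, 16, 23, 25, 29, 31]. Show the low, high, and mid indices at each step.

Binary search for 21 in [3, 9, 10, 12, 16, 23, 25, 29, 31]:

lo=0, hi=8, mid=4, arr[mid]=16 -> 16 < 21, search right half
lo=5, hi=8, mid=6, arr[mid]=25 -> 25 > 21, search left half
lo=5, hi=5, mid=5, arr[mid]=23 -> 23 > 21, search left half
lo=5 > hi=4, target 21 not found

Binary search determines that 21 is not in the array after 3 comparisons. The search space was exhausted without finding the target.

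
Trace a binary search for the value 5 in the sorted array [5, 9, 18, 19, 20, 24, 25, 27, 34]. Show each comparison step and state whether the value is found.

Binary search for 5 in [5, 9, 18, 19, 20, 24, 25, 27, 34]:

lo=0, hi=8, mid=4, arr[mid]=20 -> 20 > 5, search left half
lo=0, hi=3, mid=1, arr[mid]=9 -> 9 > 5, search left half
lo=0, hi=0, mid=0, arr[mid]=5 -> Found target at index 0!

Binary search finds 5 at index 0 after 3 comparisons. The search repeatedly halves the search space by comparing with the middle element.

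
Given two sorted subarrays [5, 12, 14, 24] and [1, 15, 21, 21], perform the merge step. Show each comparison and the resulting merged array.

Merging process:

Compare 5 vs 1: take 1 from right. Merged: [1]
Compare 5 vs 15: take 5 from left. Merged: [1, 5]
Compare 12 vs 15: take 12 from left. Merged: [1, 5, 12]
Compare 14 vs 15: take 14 from left. Merged: [1, 5, 12, 14]
Compare 24 vs 15: take 15 from right. Merged: [1, 5, 12, 14, 15]
Compare 24 vs 21: take 21 from right. Merged: [1, 5, 12, 14, 15, 21]
Compare 24 vs 21: take 21 from right. Merged: [1, 5, 12, 14, 15, 21, 21]
Append remaining from left: [24]. Merged: [1, 5, 12, 14, 15, 21, 21, 24]

Final merged array: [1, 5, 12, 14, 15, 21, 21, 24]
Total comparisons: 7

The merged array is [1, 5, 12, 14, 15, 21, 21, 24], requiring 7 comparisons. The merge step runs in O(n) time where n is the total number of elements.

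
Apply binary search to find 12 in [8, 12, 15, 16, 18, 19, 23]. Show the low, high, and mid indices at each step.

Binary search for 12 in [8, 12, 15, 16, 18, 19, 23]:

lo=0, hi=6, mid=3, arr[mid]=16 -> 16 > 12, search left half
lo=0, hi=2, mid=1, arr[mid]=12 -> Found target at index 1!

Binary search finds 12 at index 1 after 2 comparisons. The search repeatedly halves the search space by comparing with the middle element.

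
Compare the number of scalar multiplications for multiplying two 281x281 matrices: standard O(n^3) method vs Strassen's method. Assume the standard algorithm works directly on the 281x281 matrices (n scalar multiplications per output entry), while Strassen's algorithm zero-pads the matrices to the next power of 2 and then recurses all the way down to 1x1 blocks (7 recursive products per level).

Matrix multiplication for 281x281 matrices:

Strassen's algorithm requires power-of-2 dimensions. Pad 281x281 to 512x512 (next power of 2).

Standard algorithm: 281^3 = 22188041 multiplications
Strassen's algorithm: 7^(log2(512)) = 7^9 = 40353607 multiplications
Difference: 22188041 - 40353607 = -18165566 (Strassen uses MORE here due to padding overhead — for small or just-over-power-of-2 n, padding can outweigh the per-level savings)

Standard: 22188041 multiplications (281^3). Strassen: 40353607 multiplications (7^9, after padding to 512x512). Strassen reduces 8 recursive multiplications to 7 at each level.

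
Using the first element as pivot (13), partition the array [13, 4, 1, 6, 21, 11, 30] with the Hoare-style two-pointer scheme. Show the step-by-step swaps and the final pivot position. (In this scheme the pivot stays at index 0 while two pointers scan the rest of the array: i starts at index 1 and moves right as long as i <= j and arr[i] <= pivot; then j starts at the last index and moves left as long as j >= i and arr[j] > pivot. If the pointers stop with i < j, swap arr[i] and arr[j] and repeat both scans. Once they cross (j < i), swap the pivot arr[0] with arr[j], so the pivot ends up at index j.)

Hoare-style two-pointer partition with pivot = 13:

Initial array: [13, 4, 1, 6, 21, 11, 30]

Pointers start at i = 1, j = 6.
i stops at index 4 (arr[4]=21 > 13), j stops at index 5 (arr[5]=11 <= 13): swap arr[4] and arr[5], array becomes [13, 4, 1, 6, 11, 21, 30]
i ends at 5, j ends at 4: the pointers have crossed (j < i), so scanning stops.

Swap pivot arr[0] with arr[4] to place pivot at position 4: [11, 4, 1, 6, 13, 21, 30]
Pivot position: 4

After partitioning with pivot 13, the array becomes [11, 4, 1, 6, 13, 21, 30]. The pivot is placed at index 4. All elements to the left of the pivot are <= 13, and all elements to the right are > 13.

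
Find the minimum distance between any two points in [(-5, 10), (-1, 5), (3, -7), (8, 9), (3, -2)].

Computing all pairwise distances among 5 points:

d((-5, 10), (-1, 5)) = 6.4031
d((-5, 10), (3, -7)) = 18.7883
d((-5, 10), (8, 9)) = 13.0384
d((-5, 10), (3, -2)) = 14.4222
d((-1, 5), (3, -7)) = 12.6491
d((-1, 5), (8, 9)) = 9.8489
d((-1, 5), (3, -2)) = 8.0623
d((3, -7), (8, 9)) = 16.7631
d((3, -7), (3, -2)) = 5.0 <-- minimum
d((8, 9), (3, -2)) = 12.083

Closest pair: (3, -7) and (3, -2) with distance 5.0

The closest pair is (3, -7) and (3, -2) with Euclidean distance 5.0. For 5 points, brute-force pairwise comparison is shown above. For large n, the divide-and-conquer algorithm (sort by x, recurse on halves, check the dividing strip) achieves O(n log n).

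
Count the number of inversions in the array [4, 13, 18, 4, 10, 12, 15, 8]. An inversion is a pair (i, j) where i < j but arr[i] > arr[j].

Finding inversions in [4, 13, 18, 4, 10, 12, 15, 8]:

(1, 3): arr[1]=13 > arr[3]=4
(1, 4): arr[1]=13 > arr[4]=10
(1, 5): arr[1]=13 > arr[5]=12
(1, 7): arr[1]=13 > arr[7]=8
(2, 3): arr[2]=18 > arr[3]=4
(2, 4): arr[2]=18 > arr[4]=10
(2, 5): arr[2]=18 > arr[5]=12
(2, 6): arr[2]=18 > arr[6]=15
(2, 7): arr[2]=18 > arr[7]=8
(4, 7): arr[4]=10 > arr[7]=8
(5, 7): arr[5]=12 > arr[7]=8
(6, 7): arr[6]=15 > arr[7]=8

Total inversions: 12

The array has 12 inversion(s): (1,3), (1,4), (1,5), (1,7), (2,3), (2,4), (2,5), (2,6), (2,7), (4,7), (5,7), (6,7). Each pair (i,j) satisfies i < j and arr[i] > arr[j].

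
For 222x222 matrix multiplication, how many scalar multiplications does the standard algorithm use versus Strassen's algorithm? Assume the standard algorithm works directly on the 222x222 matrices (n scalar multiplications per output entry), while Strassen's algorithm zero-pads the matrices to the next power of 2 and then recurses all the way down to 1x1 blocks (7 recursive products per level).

Matrix multiplication for 222x222 matrices:

Strassen's algorithm requires power-of-2 dimensions. Pad 222x222 to 256x256 (next power of 2).

Standard algorithm: 222^3 = 10941048 multiplications
Strassen's algorithm: 7^(log2(256)) = 7^8 = 5764801 multiplications
Savings: 10941048 - 5764801 = 5176247 multiplications

Standard: 10941048 multiplications (222^3). Strassen: 5764801 multiplications (7^8, after padding to 256x256). Strassen reduces 8 recursive multiplications to 7 at each level.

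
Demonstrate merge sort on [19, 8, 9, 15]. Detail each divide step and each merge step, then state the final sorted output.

Merge sort trace:

Split: [19, 8, 9, 15] -> [19, 8] and [9, 15]
  Split: [19, 8] -> [19] and [8]
  Merge: [19] + [8] -> [8, 19]
  Split: [9, 15] -> [9] and [15]
  Merge: [9] + [15] -> [9, 15]
Merge: [8, 19] + [9, 15] -> [8, 9, 15, 19]

Final sorted array: [8, 9, 15, 19]

The merge sort proceeds by recursively splitting the array and merging sorted halves.
After all merges, the sorted array is [8, 9, 15, 19].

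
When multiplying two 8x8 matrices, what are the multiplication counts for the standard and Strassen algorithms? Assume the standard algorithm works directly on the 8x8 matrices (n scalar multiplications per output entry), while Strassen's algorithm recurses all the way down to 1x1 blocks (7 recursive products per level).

Matrix multiplication for 8x8 matrices:

Standard algorithm: 8^3 = 512 multiplications
Strassen's algorithm: 7^(log2(8)) = 7^3 = 343 multiplications
Savings: 512 - 343 = 169 multiplications

Standard: 512 multiplications (8^3). Strassen: 343 multiplications (7^3). Strassen reduces 8 recursive multiplications to 7 at each level.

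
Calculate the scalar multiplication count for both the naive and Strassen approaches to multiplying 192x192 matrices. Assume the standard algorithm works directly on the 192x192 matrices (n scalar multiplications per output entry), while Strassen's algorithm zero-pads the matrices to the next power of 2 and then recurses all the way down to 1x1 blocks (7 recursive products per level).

Matrix multiplication for 192x192 matrices:

Strassen's algorithm requires power-of-2 dimensions. Pad 192x192 to 256x256 (next power of 2).

Standard algorithm: 192^3 = 7077888 multiplications
Strassen's algorithm: 7^(log2(256)) = 7^8 = 5764801 multiplications
Savings: 7077888 - 5764801 = 1313087 multiplications

Standard: 7077888 multiplications (192^3). Strassen: 5764801 multiplications (7^8, after padding to 256x256). Strassen reduces 8 recursive multiplications to 7 at each level.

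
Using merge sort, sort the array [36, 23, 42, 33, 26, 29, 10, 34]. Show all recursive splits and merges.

Merge sort trace:

Split: [36, 23, 42, 33, 26, 29, 10, 34] -> [36, 23, 42, 33] and [26, 29, 10, 34]
  Split: [36, 23, 42, 33] -> [36, 23] and [42, 33]
    Split: [36, 23] -> [36] and [23]
    Merge: [36] + [23] -> [23, 36]
    Split: [42, 33] -> [42] and [33]
    Merge: [42] + [33] -> [33, 42]
  Merge: [23, 36] + [33, 42] -> [23, 33, 36, 42]
  Split: [26, 29, 10, 34] -> [26, 29] and [10, 34]
    Split: [26, 29] -> [26] and [29]
    Merge: [26] + [29] -> [26, 29]
    Split: [10, 34] -> [10] and [34]
    Merge: [10] + [34] -> [10, 34]
  Merge: [26, 29] + [10, 34] -> [10, 26, 29, 34]
Merge: [23, 33, 36, 42] + [10, 26, 29, 34] -> [10, 23, 26, 29, 33, 34, 36, 42]

Final sorted array: [10, 23, 26, 29, 33, 34, 36, 42]

The merge sort proceeds by recursively splitting the array and merging sorted halves.
After all merges, the sorted array is [10, 23, 26, 29, 33, 34, 36, 42].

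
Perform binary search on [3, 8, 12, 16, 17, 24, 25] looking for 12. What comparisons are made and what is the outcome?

Binary search for 12 in [3, 8, 12, 16, 17, 24, 25]:

lo=0, hi=6, mid=3, arr[mid]=16 -> 16 > 12, search left half
lo=0, hi=2, mid=1, arr[mid]=8 -> 8 < 12, search right half
lo=2, hi=2, mid=2, arr[mid]=12 -> Found target at index 2!

Binary search finds 12 at index 2 after 3 comparisons. The search repeatedly halves the search space by comparing with the middle element.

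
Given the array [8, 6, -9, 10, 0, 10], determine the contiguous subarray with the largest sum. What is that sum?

Using Kadane's algorithm on [8, 6, -9, 10, 0, 10]:

Scanning through the array:
Position 1 (value 6): max_ending_here = 14, max_so_far = 14
Position 2 (value -9): max_ending_here = 5, max_so_far = 14
Position 3 (value 10): max_ending_here = 15, max_so_far = 15
Position 4 (value 0): max_ending_here = 15, max_so_far = 15
Position 5 (value 10): max_ending_here = 25, max_so_far = 25

Maximum subarray: [8, 6, -9, 10, 0, 10]
Maximum sum: 25

The maximum subarray is [8, 6, -9, 10, 0, 10] with sum 25. This subarray runs from index 0 to index 5.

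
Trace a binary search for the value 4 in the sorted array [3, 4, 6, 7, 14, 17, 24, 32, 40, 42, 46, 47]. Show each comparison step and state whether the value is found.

Binary search for 4 in [3, 4, 6, 7, 14, 17, 24, 32, 40, 42, 46, 47]:

lo=0, hi=11, mid=5, arr[mid]=17 -> 17 > 4, search left half
lo=0, hi=4, mid=2, arr[mid]=6 -> 6 > 4, search left half
lo=0, hi=1, mid=0, arr[mid]=3 -> 3 < 4, search right half
lo=1, hi=1, mid=1, arr[mid]=4 -> Found target at index 1!

Binary search finds 4 at index 1 after 4 comparisons. The search repeatedly halves the search space by comparing with the middle element.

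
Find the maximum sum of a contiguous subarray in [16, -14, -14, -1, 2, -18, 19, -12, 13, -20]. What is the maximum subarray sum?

Using Kadane's algorithm on [16, -14, -14, -1, 2, -18, 19, -12, 13, -20]:

Scanning through the array:
Position 1 (value -14): max_ending_here = 2, max_so_far = 16
Position 2 (value -14): max_ending_here = -12, max_so_far = 16
Position 3 (value -1): max_ending_here = -1, max_so_far = 16
Position 4 (value 2): max_ending_here = 2, max_so_far = 16
Position 5 (value -18): max_ending_here = -16, max_so_far = 16
Position 6 (value 19): max_ending_here = 19, max_so_far = 19
Position 7 (value -12): max_ending_here = 7, max_so_far = 19
Position 8 (value 13): max_ending_here = 20, max_so_far = 20
Position 9 (value -20): max_ending_here = 0, max_so_far = 20

Maximum subarray: [19, -12, 13]
Maximum sum: 20

The maximum subarray is [19, -12, 13] with sum 20. This subarray runs from index 6 to index 8.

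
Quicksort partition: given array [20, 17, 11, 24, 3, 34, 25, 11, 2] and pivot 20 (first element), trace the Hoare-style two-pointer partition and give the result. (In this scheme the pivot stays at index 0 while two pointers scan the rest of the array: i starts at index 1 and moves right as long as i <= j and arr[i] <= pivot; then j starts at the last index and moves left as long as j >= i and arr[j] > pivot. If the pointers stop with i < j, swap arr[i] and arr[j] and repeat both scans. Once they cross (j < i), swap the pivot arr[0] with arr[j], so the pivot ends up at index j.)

Hoare-style two-pointer partition with pivot = 20:

Initial array: [20, 17, 11, 24, 3, 34, 25, 11, 2]

Pointers start at i = 1, j = 8.
i stops at index 3 (arr[3]=24 > 20), j stops at index 8 (arr[8]=2 <= 20): swap arr[3] and arr[8], array becomes [20, 17, 11, 2, 3, 34, 25, 11, 24]
i stops at index 5 (arr[5]=34 > 20), j stops at index 7 (arr[7]=11 <= 20): swap arr[5] and arr[7], array becomes [20, 17, 11, 2, 3, 11, 25, 34, 24]
i ends at 6, j ends at 5: the pointers have crossed (j < i), so scanning stops.

Swap pivot arr[0] with arr[5] to place pivot at position 5: [11, 17, 11, 2, 3, 20, 25, 34, 24]
Pivot position: 5

After partitioning with pivot 20, the array becomes [11, 17, 11, 2, 3, 20, 25, 34, 24]. The pivot is placed at index 5. All elements to the left of the pivot are <= 20, and all elements to the right are > 20.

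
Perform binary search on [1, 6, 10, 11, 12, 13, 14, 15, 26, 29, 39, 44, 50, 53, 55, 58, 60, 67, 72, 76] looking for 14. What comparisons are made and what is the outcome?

Binary search for 14 in [1, 6, 10, 11, 12, 13, 14, 15, 26, 29, 39, 44, 50, 53, 55, 58, 60, 67, 72, 76]:

lo=0, hi=19, mid=9, arr[mid]=29 -> 29 > 14, search left half
lo=0, hi=8, mid=4, arr[mid]=12 -> 12 < 14, search right half
lo=5, hi=8, mid=6, arr[mid]=14 -> Found target at index 6!

Binary search finds 14 at index 6 after 3 comparisons. The search repeatedly halves the search space by comparing with the middle element.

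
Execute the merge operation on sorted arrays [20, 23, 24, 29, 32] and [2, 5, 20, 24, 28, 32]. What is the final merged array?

Merging process:

Compare 20 vs 2: take 2 from right. Merged: [2]
Compare 20 vs 5: take 5 from right. Merged: [2, 5]
Compare 20 vs 20: take 20 from left. Merged: [2, 5, 20]
Compare 23 vs 20: take 20 from right. Merged: [2, 5, 20, 20]
Compare 23 vs 24: take 23 from left. Merged: [2, 5, 20, 20, 23]
Compare 24 vs 24: take 24 from left. Merged: [2, 5, 20, 20, 23, 24]
Compare 29 vs 24: take 24 from right. Merged: [2, 5, 20, 20, 23, 24, 24]
Compare 29 vs 28: take 28 from right. Merged: [2, 5, 20, 20, 23, 24, 24, 28]
Compare 29 vs 32: take 29 from left. Merged: [2, 5, 20, 20, 23, 24, 24, 28, 29]
Compare 32 vs 32: take 32 from left. Merged: [2, 5, 20, 20, 23, 24, 24, 28, 29, 32]
Append remaining from right: [32]. Merged: [2, 5, 20, 20, 23, 24, 24, 28, 29, 32, 32]

Final merged array: [2, 5, 20, 20, 23, 24, 24, 28, 29, 32, 32]
Total comparisons: 10

The merged array is [2, 5, 20, 20, 23, 24, 24, 28, 29, 32, 32], requiring 10 comparisons. The merge step runs in O(n) time where n is the total number of elements.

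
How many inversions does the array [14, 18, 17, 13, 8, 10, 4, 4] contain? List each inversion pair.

Finding inversions in [14, 18, 17, 13, 8, 10, 4, 4]:

(0, 3): arr[0]=14 > arr[3]=13
(0, 4): arr[0]=14 > arr[4]=8
(0, 5): arr[0]=14 > arr[5]=10
(0, 6): arr[0]=14 > arr[6]=4
(0, 7): arr[0]=14 > arr[7]=4
(1, 2): arr[1]=18 > arr[2]=17
(1, 3): arr[1]=18 > arr[3]=13
(1, 4): arr[1]=18 > arr[4]=8
(1, 5): arr[1]=18 > arr[5]=10
(1, 6): arr[1]=18 > arr[6]=4
(1, 7): arr[1]=18 > arr[7]=4
(2, 3): arr[2]=17 > arr[3]=13
(2, 4): arr[2]=17 > arr[4]=8
(2, 5): arr[2]=17 > arr[5]=10
(2, 6): arr[2]=17 > arr[6]=4
(2, 7): arr[2]=17 > arr[7]=4
(3, 4): arr[3]=13 > arr[4]=8
(3, 5): arr[3]=13 > arr[5]=10
(3, 6): arr[3]=13 > arr[6]=4
(3, 7): arr[3]=13 > arr[7]=4
(4, 6): arr[4]=8 > arr[6]=4
(4, 7): arr[4]=8 > arr[7]=4
(5, 6): arr[5]=10 > arr[6]=4
(5, 7): arr[5]=10 > arr[7]=4

Total inversions: 24

The array has 24 inversion(s): (0,3), (0,4), (0,5), (0,6), (0,7), (1,2), (1,3), (1,4), (1,5), (1,6), (1,7), (2,3), (2,4), (2,5), (2,6), (2,7), (3,4), (3,5), (3,6), (3,7), (4,6), (4,7), (5,6), (5,7). Each pair (i,j) satisfies i < j and arr[i] > arr[j].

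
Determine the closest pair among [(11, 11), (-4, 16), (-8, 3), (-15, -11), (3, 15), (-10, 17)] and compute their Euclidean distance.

Computing all pairwise distances among 6 points:

d((11, 11), (-4, 16)) = 15.8114
d((11, 11), (-8, 3)) = 20.6155
d((11, 11), (-15, -11)) = 34.0588
d((11, 11), (3, 15)) = 8.9443
d((11, 11), (-10, 17)) = 21.8403
d((-4, 16), (-8, 3)) = 13.6015
d((-4, 16), (-15, -11)) = 29.1548
d((-4, 16), (3, 15)) = 7.0711
d((-4, 16), (-10, 17)) = 6.0828 <-- minimum
d((-8, 3), (-15, -11)) = 15.6525
d((-8, 3), (3, 15)) = 16.2788
d((-8, 3), (-10, 17)) = 14.1421
d((-15, -11), (3, 15)) = 31.6228
d((-15, -11), (-10, 17)) = 28.4429
d((3, 15), (-10, 17)) = 13.1529

Closest pair: (-4, 16) and (-10, 17) with distance 6.0828

The closest pair is (-4, 16) and (-10, 17) with Euclidean distance 6.0828. For 6 points, brute-force pairwise comparison is shown above. For large n, the divide-and-conquer algorithm (sort by x, recurse on halves, check the dividing strip) achieves O(n log n).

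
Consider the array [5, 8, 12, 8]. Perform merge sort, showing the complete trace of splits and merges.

Merge sort trace:

Split: [5, 8, 12, 8] -> [5, 8] and [12, 8]
  Split: [5, 8] -> [5] and [8]
  Merge: [5] + [8] -> [5, 8]
  Split: [12, 8] -> [12] and [8]
  Merge: [12] + [8] -> [8, 12]
Merge: [5, 8] + [8, 12] -> [5, 8, 8, 12]

Final sorted array: [5, 8, 8, 12]

The merge sort proceeds by recursively splitting the array and merging sorted halves.
After all merges, the sorted array is [5, 8, 8, 12].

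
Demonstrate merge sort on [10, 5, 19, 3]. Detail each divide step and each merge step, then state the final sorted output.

Merge sort trace:

Split: [10, 5, 19, 3] -> [10, 5] and [19, 3]
  Split: [10, 5] -> [10] and [5]
  Merge: [10] + [5] -> [5, 10]
  Split: [19, 3] -> [19] and [3]
  Merge: [19] + [3] -> [3, 19]
Merge: [5, 10] + [3, 19] -> [3, 5, 10, 19]

Final sorted array: [3, 5, 10, 19]

The merge sort proceeds by recursively splitting the array and merging sorted halves.
After all merges, the sorted array is [3, 5, 10, 19].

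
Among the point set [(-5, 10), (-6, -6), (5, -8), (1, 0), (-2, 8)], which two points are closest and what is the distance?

Computing all pairwise distances among 5 points:

d((-5, 10), (-6, -6)) = 16.0312
d((-5, 10), (5, -8)) = 20.5913
d((-5, 10), (1, 0)) = 11.6619
d((-5, 10), (-2, 8)) = 3.6056 <-- minimum
d((-6, -6), (5, -8)) = 11.1803
d((-6, -6), (1, 0)) = 9.2195
d((-6, -6), (-2, 8)) = 14.5602
d((5, -8), (1, 0)) = 8.9443
d((5, -8), (-2, 8)) = 17.4642
d((1, 0), (-2, 8)) = 8.544

Closest pair: (-5, 10) and (-2, 8) with distance 3.6056

The closest pair is (-5, 10) and (-2, 8) with Euclidean distance 3.6056. For 5 points, brute-force pairwise comparison is shown above. For large n, the divide-and-conquer algorithm (sort by x, recurse on halves, check the dividing strip) achieves O(n log n).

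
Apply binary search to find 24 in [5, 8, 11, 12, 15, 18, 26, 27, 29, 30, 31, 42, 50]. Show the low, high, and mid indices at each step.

Binary search for 24 in [5, 8, 11, 12, 15, 18, 26, 27, 29, 30, 31, 42, 50]:

lo=0, hi=12, mid=6, arr[mid]=26 -> 26 > 24, search left half
lo=0, hi=5, mid=2, arr[mid]=11 -> 11 < 24, search right half
lo=3, hi=5, mid=4, arr[mid]=15 -> 15 < 24, search right half
lo=5, hi=5, mid=5, arr[mid]=18 -> 18 < 24, search right half
lo=6 > hi=5, target 24 not found

Binary search determines that 24 is not in the array after 4 comparisons. The search space was exhausted without finding the target.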